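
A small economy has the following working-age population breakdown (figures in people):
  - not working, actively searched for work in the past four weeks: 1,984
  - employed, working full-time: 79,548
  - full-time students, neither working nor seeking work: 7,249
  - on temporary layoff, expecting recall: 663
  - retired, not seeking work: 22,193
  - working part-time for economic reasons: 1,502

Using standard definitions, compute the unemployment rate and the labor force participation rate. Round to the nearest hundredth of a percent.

Unemployment rate ≈ 3.16%; labor force participation rate ≈ 73.98%.

Employed = 79,548 + 1,502 = 81,050 (anyone who worked, including part-time for economic reasons, counts as employed).
Unemployed = 1,984 + 663 = 2,647 (jobless and actively searching, or on temporary layoff).
Labor force = 81,050 + 2,647 = 83,697.
Not in labor force = 7,249 + 22,193 = 29,442 (those not working and not actively searching are outside the labor force).
Civilian working-age population = 83,697 + 29,442 = 113,139.
Unemployment rate = 2,647 / 83,697 = 3.16%.
Labor force participation rate = 83,697 / 113,139 = 73.98%.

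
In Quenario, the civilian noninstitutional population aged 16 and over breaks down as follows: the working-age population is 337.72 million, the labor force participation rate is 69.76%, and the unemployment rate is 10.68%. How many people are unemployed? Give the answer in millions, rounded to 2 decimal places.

Labor force = 0.6976 × 337.72 = 235.59 million.
Unemployed = 0.1068 × 235.59 ≈ 25.16 million.

About 25.16 million are unemployed.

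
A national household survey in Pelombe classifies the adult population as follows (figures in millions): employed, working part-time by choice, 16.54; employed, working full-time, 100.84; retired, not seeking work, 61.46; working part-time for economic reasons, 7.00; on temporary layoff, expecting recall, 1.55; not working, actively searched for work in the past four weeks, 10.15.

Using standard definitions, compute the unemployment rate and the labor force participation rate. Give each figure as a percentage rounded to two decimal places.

Unemployment rate ≈ 8.60%; labor force participation rate ≈ 68.89%.

Employed = 16.54 + 100.84 + 7.00 = 124.38 million (anyone who worked, including part-time for economic reasons, counts as employed).
Unemployed = 1.55 + 10.15 = 11.70 million (jobless and actively searching, or on temporary layoff).
Labor force = 124.38 + 11.70 = 136.08 million.
Not in labor force = 61.46 million (those not working and not actively searching are outside the labor force).
Civilian working-age population = 136.08 + 61.46 = 197.54 million.
Unemployment rate = 11.70 / 136.08 = 8.60%.
Labor force participation rate = 136.08 / 197.54 = 68.89%.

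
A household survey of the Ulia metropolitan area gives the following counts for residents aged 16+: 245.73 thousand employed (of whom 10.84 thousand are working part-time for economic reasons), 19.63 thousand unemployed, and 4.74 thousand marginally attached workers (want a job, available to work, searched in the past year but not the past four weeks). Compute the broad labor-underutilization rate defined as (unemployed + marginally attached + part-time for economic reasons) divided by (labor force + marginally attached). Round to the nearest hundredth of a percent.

Broad underutilization rate ≈ 13.04%.

Labor force = 245.73 + 19.63 = 265.36 thousand.
Numerator = 19.63 + 4.74 + 10.84 = 35.21 thousand.
Denominator = 265.36 + 4.74 = 270.10 thousand.
Broad rate = 35.21 / 270.10 = 13.04%.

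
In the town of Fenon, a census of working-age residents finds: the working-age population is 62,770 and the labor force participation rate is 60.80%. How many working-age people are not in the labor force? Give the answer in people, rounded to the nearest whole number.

About 24,606 are not in the labor force.

Share not in the labor force = 1 − 0.6080 = 0.3920.
Not in labor force = 0.3920 × 62,770 ≈ 24,606.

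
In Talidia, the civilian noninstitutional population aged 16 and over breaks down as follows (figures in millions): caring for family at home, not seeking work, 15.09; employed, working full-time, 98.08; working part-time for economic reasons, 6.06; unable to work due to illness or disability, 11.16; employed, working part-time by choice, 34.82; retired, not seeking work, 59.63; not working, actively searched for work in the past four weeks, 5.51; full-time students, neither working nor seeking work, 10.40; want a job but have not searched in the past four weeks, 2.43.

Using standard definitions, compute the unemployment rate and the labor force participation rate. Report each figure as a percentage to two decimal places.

Unemployment rate ≈ 3.81%; labor force participation rate ≈ 59.41%.

Employed = 98.08 + 6.06 + 34.82 = 138.96 million (anyone who worked, including part-time for economic reasons, counts as employed).
Unemployed = 5.51 million.
Labor force = 138.96 + 5.51 = 144.47 million.
Not in labor force = 15.09 + 11.16 + 59.63 + 10.40 + 2.43 = 98.71 million (those not working and not actively searching are outside the labor force — including those who want a job but have given up searching).
Civilian working-age population = 144.47 + 98.71 = 243.18 million.
Unemployment rate = 5.51 / 144.47 = 3.81%.
Labor force participation rate = 144.47 / 243.18 = 59.41%.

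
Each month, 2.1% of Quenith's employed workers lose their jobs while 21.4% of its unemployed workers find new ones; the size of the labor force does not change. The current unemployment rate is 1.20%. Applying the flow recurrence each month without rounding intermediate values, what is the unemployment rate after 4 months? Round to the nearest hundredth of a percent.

Unemployment rate after four months ≈ 6.29%.

With a fixed labor force, u_{t+1} = u_t + s·(1−u_t) − f·u_t = u_t·(1−s−f) + s.
Here 1−s−f = 0.765 and s = 0.021.
u_1 = 0.012000 × 0.765 + 0.021 = 0.030180.
u_2 = 0.030180 × 0.765 + 0.021 = 0.044088.
u_3 = 0.044088 × 0.765 + 0.021 = 0.054727.
u_4 = 0.054727 × 0.765 + 0.021 = 0.062866.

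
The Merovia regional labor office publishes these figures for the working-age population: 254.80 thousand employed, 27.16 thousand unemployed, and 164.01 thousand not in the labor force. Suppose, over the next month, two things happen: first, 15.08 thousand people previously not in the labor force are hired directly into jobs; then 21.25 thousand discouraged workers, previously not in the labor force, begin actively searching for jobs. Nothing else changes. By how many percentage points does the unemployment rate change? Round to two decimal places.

The unemployment rate changes by +5.58 percentage points.

Initially, labor force = 254.80 + 27.16 = 281.96 thousand, so u = 27.16/281.96 = 9.63%.
After the first change, employed and labor force both rise by 15.08; unemployed unchanged → E = 269.88, U = 27.16, labor force = 297.04 thousand.
After the second change, unemployed and labor force both rise by 21.25 → E = 269.88, U = 48.41, labor force = 318.29 thousand.
New unemployment rate = 48.41 / 318.29 = 15.21%.
Change = 15.21% − 9.63% = +5.58 percentage points.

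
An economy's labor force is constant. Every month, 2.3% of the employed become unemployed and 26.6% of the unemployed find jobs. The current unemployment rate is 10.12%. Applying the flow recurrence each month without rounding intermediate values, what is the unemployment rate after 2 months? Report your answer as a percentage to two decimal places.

With a fixed labor force, u_{t+1} = u_t + s·(1−u_t) − f·u_t = u_t·(1−s−f) + s.
Here 1−s−f = 0.711 and s = 0.023.
u_1 = 0.101200 × 0.711 + 0.023 = 0.094953.
u_2 = 0.094953 × 0.711 + 0.023 = 0.090512.

Unemployment rate after two months ≈ 9.05%.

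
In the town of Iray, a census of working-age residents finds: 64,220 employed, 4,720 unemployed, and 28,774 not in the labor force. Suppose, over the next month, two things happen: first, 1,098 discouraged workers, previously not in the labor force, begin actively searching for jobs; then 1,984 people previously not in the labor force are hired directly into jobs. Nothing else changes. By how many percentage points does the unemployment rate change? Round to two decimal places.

The unemployment rate changes by +1.23 percentage points.

Initially, labor force = 64,220 + 4,720 = 68,940, so u = 4,720/68,940 = 6.85%.
After the first change, unemployed and labor force both rise by 1,098 → E = 64,220, U = 5,818, labor force = 70,038.
After the second change, employed and labor force both rise by 1,984; unemployed unchanged → E = 66,204, U = 5,818, labor force = 72,022.
New unemployment rate = 5,818 / 72,022 = 8.08%.
Change = 8.08% − 6.85% = +1.23 percentage points.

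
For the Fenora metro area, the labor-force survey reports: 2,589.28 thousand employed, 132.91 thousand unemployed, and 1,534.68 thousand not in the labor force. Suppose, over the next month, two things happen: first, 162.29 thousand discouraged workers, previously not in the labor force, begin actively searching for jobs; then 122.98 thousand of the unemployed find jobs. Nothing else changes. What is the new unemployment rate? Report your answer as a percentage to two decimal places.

Initially, labor force = 2,589.28 + 132.91 = 2,722.19 thousand, so u = 132.91/2,722.19 = 4.88%.
After the first change, unemployed and labor force both rise by 162.29 → E = 2,589.28, U = 295.20, labor force = 2,884.48 thousand.
After the second change, unemployed falls and employed rises by 122.98; labor force unchanged → E = 2,712.26, U = 172.22, labor force = 2,884.48 thousand.
New unemployment rate = 172.22 / 2,884.48 = 5.97%.

New unemployment rate ≈ 5.97%.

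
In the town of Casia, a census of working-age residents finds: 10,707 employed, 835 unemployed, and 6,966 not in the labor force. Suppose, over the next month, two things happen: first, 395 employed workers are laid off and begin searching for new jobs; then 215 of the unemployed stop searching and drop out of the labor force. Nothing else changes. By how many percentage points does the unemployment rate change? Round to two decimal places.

Initially, labor force = 10,707 + 835 = 11,542, so u = 835/11,542 = 7.23%.
After the first change, employed falls and unemployed rises by 395; labor force unchanged → E = 10,312, U = 1,230, labor force = 11,542.
After the second change, unemployed and labor force both fall by 215 → E = 10,312, U = 1,015, labor force = 11,327.
New unemployment rate = 1,015 / 11,327 = 8.96%.
Change = 8.96% − 7.23% = +1.73 percentage points.

The unemployment rate changes by +1.73 percentage points.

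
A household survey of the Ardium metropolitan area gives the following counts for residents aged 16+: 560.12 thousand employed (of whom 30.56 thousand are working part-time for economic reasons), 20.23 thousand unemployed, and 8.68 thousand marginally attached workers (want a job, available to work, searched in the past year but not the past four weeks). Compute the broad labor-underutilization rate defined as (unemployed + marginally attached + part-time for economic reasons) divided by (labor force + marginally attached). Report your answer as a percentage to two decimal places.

Broad underutilization rate ≈ 10.10%.

Labor force = 560.12 + 20.23 = 580.35 thousand.
Numerator = 20.23 + 8.68 + 30.56 = 59.47 thousand.
Denominator = 580.35 + 8.68 = 589.03 thousand.
Broad rate = 59.47 / 589.03 = 10.10%.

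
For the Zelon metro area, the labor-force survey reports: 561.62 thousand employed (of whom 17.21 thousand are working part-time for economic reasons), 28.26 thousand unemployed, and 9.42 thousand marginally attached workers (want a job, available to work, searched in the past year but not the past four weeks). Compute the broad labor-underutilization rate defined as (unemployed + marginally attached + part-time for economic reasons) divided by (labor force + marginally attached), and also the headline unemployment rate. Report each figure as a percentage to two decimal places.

Broad underutilization rate ≈ 9.16%; headline unemployment rate ≈ 4.79%.

Labor force = 561.62 + 28.26 = 589.88 thousand.
Numerator = 28.26 + 9.42 + 17.21 = 54.89 thousand.
Denominator = 589.88 + 9.42 = 599.30 thousand.
Broad rate = 54.89 / 599.30 = 9.16%.
Headline unemployment rate = 28.26 / 589.88 = 4.79%.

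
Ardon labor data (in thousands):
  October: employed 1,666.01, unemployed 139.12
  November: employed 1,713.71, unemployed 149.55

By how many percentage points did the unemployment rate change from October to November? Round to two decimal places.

The unemployment rate changed by +0.32 percentage points.

October: labor force = 1,666.01 + 139.12 = 1,805.13; u = 139.12/1,805.13 = 7.71%.
November: labor force = 1,713.71 + 149.55 = 1,863.26; u = 149.55/1,863.26 = 8.03%.
Change = 8.03% − 7.71% = +0.32 pp.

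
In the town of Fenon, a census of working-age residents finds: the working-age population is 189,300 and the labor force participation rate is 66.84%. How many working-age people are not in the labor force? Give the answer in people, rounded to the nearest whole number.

Share not in the labor force = 1 − 0.6684 = 0.3316.
Not in labor force = 0.3316 × 189,300 ≈ 62,772.

About 62,772 are not in the labor force.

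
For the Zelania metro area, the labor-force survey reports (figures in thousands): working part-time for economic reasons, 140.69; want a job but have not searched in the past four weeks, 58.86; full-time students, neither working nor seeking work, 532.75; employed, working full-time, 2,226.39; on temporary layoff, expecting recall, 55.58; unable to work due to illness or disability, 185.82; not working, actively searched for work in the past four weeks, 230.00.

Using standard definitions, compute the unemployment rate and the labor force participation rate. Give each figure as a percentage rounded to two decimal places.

Unemployment rate ≈ 10.77%; labor force participation rate ≈ 77.33%.

Employed = 140.69 + 2,226.39 = 2,367.08 thousand (anyone who worked, including part-time for economic reasons, counts as employed).
Unemployed = 55.58 + 230.00 = 285.58 thousand (jobless and actively searching, or on temporary layoff).
Labor force = 2,367.08 + 285.58 = 2,652.66 thousand.
Not in labor force = 58.86 + 532.75 + 185.82 = 777.43 thousand (those not working and not actively searching are outside the labor force — including those who want a job but have given up searching).
Civilian working-age population = 2,652.66 + 777.43 = 3,430.09 thousand.
Unemployment rate = 285.58 / 2,652.66 = 10.77%.
Labor force participation rate = 2,652.66 / 3,430.09 = 77.33%.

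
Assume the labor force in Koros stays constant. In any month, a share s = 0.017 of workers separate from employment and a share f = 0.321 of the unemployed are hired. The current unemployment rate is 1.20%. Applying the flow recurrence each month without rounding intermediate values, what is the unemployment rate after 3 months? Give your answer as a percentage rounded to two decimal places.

Unemployment rate after three months ≈ 3.92%.

With a fixed labor force, u_{t+1} = u_t + s·(1−u_t) − f·u_t = u_t·(1−s−f) + s.
Here 1−s−f = 0.662 and s = 0.017.
u_1 = 0.012000 × 0.662 + 0.017 = 0.024944.
u_2 = 0.024944 × 0.662 + 0.017 = 0.033513.
u_3 = 0.033513 × 0.662 + 0.017 = 0.039186.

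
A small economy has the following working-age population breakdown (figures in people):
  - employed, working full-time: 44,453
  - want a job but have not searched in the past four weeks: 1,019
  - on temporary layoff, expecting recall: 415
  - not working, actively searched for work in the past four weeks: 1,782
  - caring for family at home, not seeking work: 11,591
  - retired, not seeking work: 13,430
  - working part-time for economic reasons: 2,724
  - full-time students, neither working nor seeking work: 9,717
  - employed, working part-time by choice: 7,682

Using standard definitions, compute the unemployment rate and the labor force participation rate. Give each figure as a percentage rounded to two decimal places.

Unemployment rate ≈ 3.85%; labor force participation rate ≈ 61.47%.

Employed = 44,453 + 2,724 + 7,682 = 54,859 (anyone who worked, including part-time for economic reasons, counts as employed).
Unemployed = 415 + 1,782 = 2,197 (jobless and actively searching, or on temporary layoff).
Labor force = 54,859 + 2,197 = 57,056.
Not in labor force = 1,019 + 11,591 + 13,430 + 9,717 = 35,757 (those not working and not actively searching are outside the labor force — including those who want a job but have given up searching).
Civilian working-age population = 57,056 + 35,757 = 92,813.
Unemployment rate = 2,197 / 57,056 = 3.85%.
Labor force participation rate = 57,056 / 92,813 = 61.47%.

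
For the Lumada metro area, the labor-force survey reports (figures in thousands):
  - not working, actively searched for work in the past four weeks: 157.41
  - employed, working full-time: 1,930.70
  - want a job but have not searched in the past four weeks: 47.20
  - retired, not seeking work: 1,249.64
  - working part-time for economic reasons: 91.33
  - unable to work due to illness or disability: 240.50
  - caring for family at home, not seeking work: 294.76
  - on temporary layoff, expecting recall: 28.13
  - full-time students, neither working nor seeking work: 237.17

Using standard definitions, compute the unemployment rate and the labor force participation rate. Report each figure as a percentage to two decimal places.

Unemployment rate ≈ 8.40%; labor force participation rate ≈ 51.62%.

Employed = 1,930.70 + 91.33 = 2,022.03 thousand (anyone who worked, including part-time for economic reasons, counts as employed).
Unemployed = 157.41 + 28.13 = 185.54 thousand (jobless and actively searching, or on temporary layoff).
Labor force = 2,022.03 + 185.54 = 2,207.57 thousand.
Not in labor force = 47.20 + 1,249.64 + 240.50 + 294.76 + 237.17 = 2,069.27 thousand (those not working and not actively searching are outside the labor force — including those who want a job but have given up searching).
Civilian working-age population = 2,207.57 + 2,069.27 = 4,276.84 thousand.
Unemployment rate = 185.54 / 2,207.57 = 8.40%.
Labor force participation rate = 2,207.57 / 4,276.84 = 51.62%.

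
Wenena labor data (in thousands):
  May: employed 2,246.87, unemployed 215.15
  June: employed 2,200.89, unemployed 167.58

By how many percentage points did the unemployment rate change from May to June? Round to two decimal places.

The unemployment rate changed by −1.66 percentage points.

May: labor force = 2,246.87 + 215.15 = 2,462.02; u = 215.15/2,462.02 = 8.74%.
June: labor force = 2,200.89 + 167.58 = 2,368.47; u = 167.58/2,368.47 = 7.08%.
Change = 7.08% − 8.74% = −1.66 pp.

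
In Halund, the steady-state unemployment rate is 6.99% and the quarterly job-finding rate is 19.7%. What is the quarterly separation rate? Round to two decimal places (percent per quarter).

Separation rate ≈ 1.48% per quarter.

From u* = s/(s+f): s = u·f/(1−u).
s = 0.0699 × 19.7 / (1 − 0.0699) = 1.3770 / 0.9301 ≈ 1.48% per quarter.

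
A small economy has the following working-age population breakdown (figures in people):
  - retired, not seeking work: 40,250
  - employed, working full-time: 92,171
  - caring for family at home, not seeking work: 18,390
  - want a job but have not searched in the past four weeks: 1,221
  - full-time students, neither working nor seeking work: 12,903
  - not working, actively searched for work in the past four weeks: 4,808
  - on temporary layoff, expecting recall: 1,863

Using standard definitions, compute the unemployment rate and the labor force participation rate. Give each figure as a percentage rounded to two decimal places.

Unemployment rate ≈ 6.75%; labor force participation rate ≈ 57.60%.

Employed = 92,171.
Unemployed = 4,808 + 1,863 = 6,671 (jobless and actively searching, or on temporary layoff).
Labor force = 92,171 + 6,671 = 98,842.
Not in labor force = 40,250 + 18,390 + 1,221 + 12,903 = 72,764 (those not working and not actively searching are outside the labor force — including those who want a job but have given up searching).
Civilian working-age population = 98,842 + 72,764 = 171,606.
Unemployment rate = 6,671 / 98,842 = 6.75%.
Labor force participation rate = 98,842 / 171,606 = 57.60%.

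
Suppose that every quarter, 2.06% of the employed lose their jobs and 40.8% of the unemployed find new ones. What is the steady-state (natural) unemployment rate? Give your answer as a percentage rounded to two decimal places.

Steady-state unemployment rate ≈ 4.81%.

At steady state the flows balance: s·E = f·U, so U/(E+U) = s/(s+f).
u* = 2.06 / (2.06 + 40.8) = 2.06 / 42.86 = 4.81%.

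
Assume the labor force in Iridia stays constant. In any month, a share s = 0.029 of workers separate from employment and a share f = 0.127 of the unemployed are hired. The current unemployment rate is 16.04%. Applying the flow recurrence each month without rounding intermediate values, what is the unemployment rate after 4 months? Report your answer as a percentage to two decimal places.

With a fixed labor force, u_{t+1} = u_t + s·(1−u_t) − f·u_t = u_t·(1−s−f) + s.
Here 1−s−f = 0.844 and s = 0.029.
u_1 = 0.160400 × 0.844 + 0.029 = 0.164378.
u_2 = 0.164378 × 0.844 + 0.029 = 0.167735.
u_3 = 0.167735 × 0.844 + 0.029 = 0.170568.
u_4 = 0.170568 × 0.844 + 0.029 = 0.172959.

Unemployment rate after four months ≈ 17.30%.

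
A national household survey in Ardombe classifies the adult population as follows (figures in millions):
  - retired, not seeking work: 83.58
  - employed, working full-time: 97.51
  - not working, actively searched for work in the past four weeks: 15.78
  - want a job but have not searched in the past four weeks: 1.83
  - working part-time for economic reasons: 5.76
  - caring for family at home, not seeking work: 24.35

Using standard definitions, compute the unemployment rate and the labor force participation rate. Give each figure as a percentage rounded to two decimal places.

Unemployment rate ≈ 13.25%; labor force participation rate ≈ 52.03%.

Employed = 97.51 + 5.76 = 103.27 million (anyone who worked, including part-time for economic reasons, counts as employed).
Unemployed = 15.78 million.
Labor force = 103.27 + 15.78 = 119.05 million.
Not in labor force = 83.58 + 1.83 + 24.35 = 109.76 million (those not working and not actively searching are outside the labor force — including those who want a job but have given up searching).
Civilian working-age population = 119.05 + 109.76 = 228.81 million.
Unemployment rate = 15.78 / 119.05 = 13.25%.
Labor force participation rate = 119.05 / 228.81 = 52.03%.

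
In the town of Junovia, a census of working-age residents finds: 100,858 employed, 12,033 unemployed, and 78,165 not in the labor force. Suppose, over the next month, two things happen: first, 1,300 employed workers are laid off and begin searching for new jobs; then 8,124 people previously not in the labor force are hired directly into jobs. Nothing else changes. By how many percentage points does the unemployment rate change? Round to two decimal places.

The unemployment rate changes by +0.36 percentage points.

Initially, labor force = 100,858 + 12,033 = 112,891, so u = 12,033/112,891 = 10.66%.
After the first change, employed falls and unemployed rises by 1,300; labor force unchanged → E = 99,558, U = 13,333, labor force = 112,891.
After the second change, employed and labor force both rise by 8,124; unemployed unchanged → E = 107,682, U = 13,333, labor force = 121,015.
New unemployment rate = 13,333 / 121,015 = 11.02%.
Change = 11.02% − 10.66% = +0.36 percentage points.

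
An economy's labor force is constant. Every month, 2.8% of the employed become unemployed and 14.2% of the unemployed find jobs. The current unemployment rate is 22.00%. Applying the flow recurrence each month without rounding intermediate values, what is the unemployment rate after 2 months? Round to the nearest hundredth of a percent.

With a fixed labor force, u_{t+1} = u_t + s·(1−u_t) − f·u_t = u_t·(1−s−f) + s.
Here 1−s−f = 0.830 and s = 0.028.
u_1 = 0.220000 × 0.830 + 0.028 = 0.210600.
u_2 = 0.210600 × 0.830 + 0.028 = 0.202798.

Unemployment rate after two months ≈ 20.28%.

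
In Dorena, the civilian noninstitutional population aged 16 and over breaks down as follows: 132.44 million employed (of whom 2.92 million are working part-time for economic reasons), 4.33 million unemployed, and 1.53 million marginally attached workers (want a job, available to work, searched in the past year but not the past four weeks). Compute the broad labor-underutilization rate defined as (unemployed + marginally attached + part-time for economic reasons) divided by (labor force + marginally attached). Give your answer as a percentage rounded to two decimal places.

Broad underutilization rate ≈ 6.35%.

Labor force = 132.44 + 4.33 = 136.77 million.
Numerator = 4.33 + 1.53 + 2.92 = 8.78 million.
Denominator = 136.77 + 1.53 = 138.30 million.
Broad rate = 8.78 / 138.30 = 6.35%.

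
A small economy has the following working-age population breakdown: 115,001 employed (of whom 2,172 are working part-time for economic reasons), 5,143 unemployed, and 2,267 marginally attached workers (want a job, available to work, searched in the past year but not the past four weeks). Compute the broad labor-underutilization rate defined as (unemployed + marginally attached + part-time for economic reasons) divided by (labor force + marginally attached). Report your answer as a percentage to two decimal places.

Broad underutilization rate ≈ 7.83%.

Labor force = 115,001 + 5,143 = 120,144.
Numerator = 5,143 + 2,267 + 2,172 = 9,582.
Denominator = 120,144 + 2,267 = 122,411.
Broad rate = 9,582 / 122,411 = 7.83%.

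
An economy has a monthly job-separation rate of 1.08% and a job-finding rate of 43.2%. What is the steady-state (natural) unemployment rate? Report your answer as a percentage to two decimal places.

At steady state the flows balance: s·E = f·U, so U/(E+U) = s/(s+f).
u* = 1.08 / (1.08 + 43.2) = 1.08 / 44.28 = 2.44%.

Steady-state unemployment rate ≈ 2.44%.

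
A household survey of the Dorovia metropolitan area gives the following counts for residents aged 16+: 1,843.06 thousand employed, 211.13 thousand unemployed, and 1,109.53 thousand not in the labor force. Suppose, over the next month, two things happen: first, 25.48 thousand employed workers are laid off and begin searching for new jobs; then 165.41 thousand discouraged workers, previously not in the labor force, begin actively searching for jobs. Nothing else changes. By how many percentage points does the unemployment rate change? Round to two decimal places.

Initially, labor force = 1,843.06 + 211.13 = 2,054.19 thousand, so u = 211.13/2,054.19 = 10.28%.
After the first change, employed falls and unemployed rises by 25.48; labor force unchanged → E = 1,817.58, U = 236.61, labor force = 2,054.19 thousand.
After the second change, unemployed and labor force both rise by 165.41 → E = 1,817.58, U = 402.02, labor force = 2,219.60 thousand.
New unemployment rate = 402.02 / 2,219.60 = 18.11%.
Change = 18.11% − 10.28% = +7.83 percentage points.

The unemployment rate changes by +7.83 percentage points.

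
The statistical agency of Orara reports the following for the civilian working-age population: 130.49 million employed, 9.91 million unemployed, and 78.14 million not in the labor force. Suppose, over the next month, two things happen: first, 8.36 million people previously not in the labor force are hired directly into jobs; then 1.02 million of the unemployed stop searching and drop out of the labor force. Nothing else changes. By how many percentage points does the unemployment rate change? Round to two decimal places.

The unemployment rate changes by −1.04 percentage points.

Initially, labor force = 130.49 + 9.91 = 140.40 million, so u = 9.91/140.40 = 7.06%.
After the first change, employed and labor force both rise by 8.36; unemployed unchanged → E = 138.85, U = 9.91, labor force = 148.76 million.
After the second change, unemployed and labor force both fall by 1.02 → E = 138.85, U = 8.89, labor force = 147.74 million.
New unemployment rate = 8.89 / 147.74 = 6.02%.
Change = 6.02% − 7.06% = −1.04 percentage points.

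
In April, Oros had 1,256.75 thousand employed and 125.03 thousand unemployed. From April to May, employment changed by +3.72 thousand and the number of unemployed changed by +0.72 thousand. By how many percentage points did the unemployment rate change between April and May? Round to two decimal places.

April: labor force = 1,256.75 + 125.03 = 1,381.78; u = 125.03/1,381.78 = 9.05%.
May: labor force = 1,260.47 + 125.75 = 1,386.22; u = 125.75/1,386.22 = 9.07%.
Change = 9.07% − 9.05% = +0.02 pp.

The unemployment rate changed by +0.02 percentage points.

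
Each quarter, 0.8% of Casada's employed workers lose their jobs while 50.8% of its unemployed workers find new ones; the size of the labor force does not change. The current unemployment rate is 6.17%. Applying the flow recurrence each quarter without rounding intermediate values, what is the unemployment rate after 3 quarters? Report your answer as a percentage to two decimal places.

Unemployment rate after three quarters ≈ 2.07%.

With a fixed labor force, u_{t+1} = u_t + s·(1−u_t) − f·u_t = u_t·(1−s−f) + s.
Here 1−s−f = 0.484 and s = 0.008.
u_1 = 0.061700 × 0.484 + 0.008 = 0.037863.
u_2 = 0.037863 × 0.484 + 0.008 = 0.026326.
u_3 = 0.026326 × 0.484 + 0.008 = 0.020742.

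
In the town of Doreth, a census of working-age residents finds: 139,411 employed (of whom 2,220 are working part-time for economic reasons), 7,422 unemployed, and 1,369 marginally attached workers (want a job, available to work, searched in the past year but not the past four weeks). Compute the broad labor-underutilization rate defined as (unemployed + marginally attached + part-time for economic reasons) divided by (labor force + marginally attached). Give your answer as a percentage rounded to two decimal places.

Labor force = 139,411 + 7,422 = 146,833.
Numerator = 7,422 + 1,369 + 2,220 = 11,011.
Denominator = 146,833 + 1,369 = 148,202.
Broad rate = 11,011 / 148,202 = 7.43%.

Broad underutilization rate ≈ 7.43%.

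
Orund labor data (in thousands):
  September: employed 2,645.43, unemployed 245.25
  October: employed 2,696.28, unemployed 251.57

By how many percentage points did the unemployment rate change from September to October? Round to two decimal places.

The unemployment rate changed by +0.05 percentage points.

September: labor force = 2,645.43 + 245.25 = 2,890.68; u = 245.25/2,890.68 = 8.48%.
October: labor force = 2,696.28 + 251.57 = 2,947.85; u = 251.57/2,947.85 = 8.53%.
Change = 8.53% − 8.48% = +0.05 pp.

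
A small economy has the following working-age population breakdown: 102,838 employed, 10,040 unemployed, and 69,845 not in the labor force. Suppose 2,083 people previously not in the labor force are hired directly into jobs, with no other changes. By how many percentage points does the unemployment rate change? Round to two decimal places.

The unemployment rate changes by −0.16 percentage points.

Initially, labor force = 102,838 + 10,040 = 112,878, so u = 10,040/112,878 = 8.89%.
After the change, employed and labor force both rise by 2,083; unemployed unchanged → E = 104,921, U = 10,040, labor force = 114,961.
New unemployment rate = 10,040 / 114,961 = 8.73%.
Change = 8.73% − 8.89% = −0.16 percentage points.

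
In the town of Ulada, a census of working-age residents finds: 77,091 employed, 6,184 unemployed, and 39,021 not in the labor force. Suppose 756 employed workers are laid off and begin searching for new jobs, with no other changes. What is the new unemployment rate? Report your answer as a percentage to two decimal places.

New unemployment rate ≈ 8.33%.

Initially, labor force = 77,091 + 6,184 = 83,275, so u = 6,184/83,275 = 7.43%.
After the change, employed falls and unemployed rises by 756; labor force unchanged → E = 76,335, U = 6,940, labor force = 83,275.
New unemployment rate = 6,940 / 83,275 = 8.33%.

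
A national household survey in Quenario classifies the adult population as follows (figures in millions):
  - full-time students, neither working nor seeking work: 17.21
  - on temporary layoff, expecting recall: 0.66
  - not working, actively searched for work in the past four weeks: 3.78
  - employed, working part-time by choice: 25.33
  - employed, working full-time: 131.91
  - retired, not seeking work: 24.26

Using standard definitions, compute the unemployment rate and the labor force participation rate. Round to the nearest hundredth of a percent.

Unemployment rate ≈ 2.75%; labor force participation rate ≈ 79.59%.

Employed = 25.33 + 131.91 = 157.24 million.
Unemployed = 0.66 + 3.78 = 4.44 million (jobless and actively searching, or on temporary layoff).
Labor force = 157.24 + 4.44 = 161.68 million.
Not in labor force = 17.21 + 24.26 = 41.47 million (those not working and not actively searching are outside the labor force).
Civilian working-age population = 161.68 + 41.47 = 203.15 million.
Unemployment rate = 4.44 / 161.68 = 2.75%.
Labor force participation rate = 161.68 / 203.15 = 79.59%.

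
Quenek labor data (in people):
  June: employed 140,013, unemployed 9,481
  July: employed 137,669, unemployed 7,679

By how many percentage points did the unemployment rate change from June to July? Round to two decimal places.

The unemployment rate changed by −1.06 percentage points.

June: labor force = 140,013 + 9,481 = 149,494; u = 9,481/149,494 = 6.34%.
July: labor force = 137,669 + 7,679 = 145,348; u = 7,679/145,348 = 5.28%.
Change = 5.28% − 6.34% = −1.06 pp.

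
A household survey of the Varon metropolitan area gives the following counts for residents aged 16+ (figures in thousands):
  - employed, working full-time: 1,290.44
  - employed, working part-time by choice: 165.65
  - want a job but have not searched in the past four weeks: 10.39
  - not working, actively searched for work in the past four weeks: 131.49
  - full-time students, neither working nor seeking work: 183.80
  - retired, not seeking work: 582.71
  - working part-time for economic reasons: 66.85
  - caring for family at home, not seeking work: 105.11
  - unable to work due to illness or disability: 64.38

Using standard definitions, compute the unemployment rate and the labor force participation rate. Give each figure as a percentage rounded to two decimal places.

Employed = 1,290.44 + 165.65 + 66.85 = 1,522.94 thousand (anyone who worked, including part-time for economic reasons, counts as employed).
Unemployed = 131.49 thousand.
Labor force = 1,522.94 + 131.49 = 1,654.43 thousand.
Not in labor force = 10.39 + 183.80 + 582.71 + 105.11 + 64.38 = 946.39 thousand (those not working and not actively searching are outside the labor force — including those who want a job but have given up searching).
Civilian working-age population = 1,654.43 + 946.39 = 2,600.82 thousand.
Unemployment rate = 131.49 / 1,654.43 = 7.95%.
Labor force participation rate = 1,654.43 / 2,600.82 = 63.61%.

Unemployment rate ≈ 7.95%; labor force participation rate ≈ 63.61%.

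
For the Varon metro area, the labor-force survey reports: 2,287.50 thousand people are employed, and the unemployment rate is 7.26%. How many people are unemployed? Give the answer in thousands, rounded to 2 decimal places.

Let U be the number unemployed. The labor force is E + U, and U/(E+U) = 0.0726.
So U = 0.0726 × 2,287.50 / (1 − 0.0726) = 166.0725 / 0.9274 ≈ 179.07 thousand.

About 179.07 thousand are unemployed.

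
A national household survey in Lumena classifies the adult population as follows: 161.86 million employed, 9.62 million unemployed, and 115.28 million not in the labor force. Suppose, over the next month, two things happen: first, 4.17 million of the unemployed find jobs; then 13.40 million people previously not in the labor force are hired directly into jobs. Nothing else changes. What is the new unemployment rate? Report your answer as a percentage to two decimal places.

New unemployment rate ≈ 2.95%.

Initially, labor force = 161.86 + 9.62 = 171.48 million, so u = 9.62/171.48 = 5.61%.
After the first change, unemployed falls and employed rises by 4.17; labor force unchanged → E = 166.03, U = 5.45, labor force = 171.48 million.
After the second change, employed and labor force both rise by 13.40; unemployed unchanged → E = 179.43, U = 5.45, labor force = 184.88 million.
New unemployment rate = 5.45 / 184.88 = 2.95%.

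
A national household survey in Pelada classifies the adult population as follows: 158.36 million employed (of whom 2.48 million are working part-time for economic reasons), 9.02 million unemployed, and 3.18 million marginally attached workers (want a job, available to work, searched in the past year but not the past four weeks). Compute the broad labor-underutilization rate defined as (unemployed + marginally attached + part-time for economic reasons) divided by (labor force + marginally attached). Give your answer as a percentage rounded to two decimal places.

Labor force = 158.36 + 9.02 = 167.38 million.
Numerator = 9.02 + 3.18 + 2.48 = 14.68 million.
Denominator = 167.38 + 3.18 = 170.56 million.
Broad rate = 14.68 / 170.56 = 8.61%.

Broad underutilization rate ≈ 8.61%.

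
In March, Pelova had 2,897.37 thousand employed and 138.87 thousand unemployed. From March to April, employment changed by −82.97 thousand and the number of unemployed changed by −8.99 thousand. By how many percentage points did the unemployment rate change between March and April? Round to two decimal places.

March: labor force = 2,897.37 + 138.87 = 3,036.24; u = 138.87/3,036.24 = 4.57%.
April: labor force = 2,814.40 + 129.88 = 2,944.28; u = 129.88/2,944.28 = 4.41%.
Change = 4.41% − 4.57% = −0.16 pp.

The unemployment rate changed by −0.16 percentage points.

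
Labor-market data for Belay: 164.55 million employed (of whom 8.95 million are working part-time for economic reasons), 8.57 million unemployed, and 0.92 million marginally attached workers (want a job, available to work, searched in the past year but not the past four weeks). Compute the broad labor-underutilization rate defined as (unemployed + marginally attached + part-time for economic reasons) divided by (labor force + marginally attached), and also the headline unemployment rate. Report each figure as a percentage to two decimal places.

Broad underutilization rate ≈ 10.60%; headline unemployment rate ≈ 4.95%.

Labor force = 164.55 + 8.57 = 173.12 million.
Numerator = 8.57 + 0.92 + 8.95 = 18.44 million.
Denominator = 173.12 + 0.92 = 174.04 million.
Broad rate = 18.44 / 174.04 = 10.60%.
Headline unemployment rate = 8.57 / 173.12 = 4.95%.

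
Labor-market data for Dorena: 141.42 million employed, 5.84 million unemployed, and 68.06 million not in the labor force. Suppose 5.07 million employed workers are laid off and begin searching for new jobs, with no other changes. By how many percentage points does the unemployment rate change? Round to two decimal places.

Initially, labor force = 141.42 + 5.84 = 147.26 million, so u = 5.84/147.26 = 3.97%.
After the change, employed falls and unemployed rises by 5.07; labor force unchanged → E = 136.35, U = 10.91, labor force = 147.26 million.
New unemployment rate = 10.91 / 147.26 = 7.41%.
Change = 7.41% − 3.97% = +3.44 percentage points.

The unemployment rate changes by +3.44 percentage points.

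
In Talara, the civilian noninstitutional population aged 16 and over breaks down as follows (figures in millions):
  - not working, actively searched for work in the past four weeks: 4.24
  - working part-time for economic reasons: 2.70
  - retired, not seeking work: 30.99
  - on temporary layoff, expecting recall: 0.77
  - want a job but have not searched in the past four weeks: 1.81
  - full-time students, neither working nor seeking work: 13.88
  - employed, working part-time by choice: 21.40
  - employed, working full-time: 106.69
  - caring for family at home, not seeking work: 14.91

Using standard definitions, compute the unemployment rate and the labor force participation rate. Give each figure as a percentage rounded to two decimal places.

Unemployment rate ≈ 3.69%; labor force participation rate ≈ 68.80%.

Employed = 2.70 + 21.40 + 106.69 = 130.79 million (anyone who worked, including part-time for economic reasons, counts as employed).
Unemployed = 4.24 + 0.77 = 5.01 million (jobless and actively searching, or on temporary layoff).
Labor force = 130.79 + 5.01 = 135.80 million.
Not in labor force = 30.99 + 1.81 + 13.88 + 14.91 = 61.59 million (those not working and not actively searching are outside the labor force — including those who want a job but have given up searching).
Civilian working-age population = 135.80 + 61.59 = 197.39 million.
Unemployment rate = 5.01 / 135.80 = 3.69%.
Labor force participation rate = 135.80 / 197.39 = 68.80%.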